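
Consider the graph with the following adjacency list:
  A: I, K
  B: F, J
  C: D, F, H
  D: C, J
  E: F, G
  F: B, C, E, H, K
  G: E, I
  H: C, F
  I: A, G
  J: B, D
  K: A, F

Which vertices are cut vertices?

Removing F increases the component count from 1 to 2, so F is a cut vertex.
By contrast removing E leaves 1 component; it is not a cut vertex. No other vertex is a cut vertex either.

F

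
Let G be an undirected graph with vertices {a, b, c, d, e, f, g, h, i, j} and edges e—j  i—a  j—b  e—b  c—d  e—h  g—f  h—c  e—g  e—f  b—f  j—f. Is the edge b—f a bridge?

After removing b—f, the path b-e-f still connects them, so the edge is not a bridge.

No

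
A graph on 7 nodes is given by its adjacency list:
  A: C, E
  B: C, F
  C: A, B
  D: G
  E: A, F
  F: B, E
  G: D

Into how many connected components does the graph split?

2

Starting from D we can reach D, G. That is one component of size 2.
Starting from A we can reach A, B, C, E, F. That is one component of size 5.
Total: 2 components.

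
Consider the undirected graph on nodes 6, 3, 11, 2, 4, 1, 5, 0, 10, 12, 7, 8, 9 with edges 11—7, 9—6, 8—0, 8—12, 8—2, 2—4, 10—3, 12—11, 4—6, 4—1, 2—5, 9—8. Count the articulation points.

5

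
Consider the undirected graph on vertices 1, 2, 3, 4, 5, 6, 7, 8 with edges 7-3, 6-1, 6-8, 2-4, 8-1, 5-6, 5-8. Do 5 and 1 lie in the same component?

From 5 we can reach 1, 5, 6, 8, which includes 1.

Yes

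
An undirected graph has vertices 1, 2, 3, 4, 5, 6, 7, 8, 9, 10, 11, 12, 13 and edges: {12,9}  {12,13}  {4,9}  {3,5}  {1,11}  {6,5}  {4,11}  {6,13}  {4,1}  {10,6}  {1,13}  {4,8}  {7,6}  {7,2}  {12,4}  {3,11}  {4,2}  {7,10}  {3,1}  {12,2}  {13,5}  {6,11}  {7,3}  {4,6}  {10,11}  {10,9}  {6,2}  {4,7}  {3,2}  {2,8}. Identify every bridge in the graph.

none

The edges on the cycle 7-10-6-5-3-7 are not bridges since each lies on that cycle.
Every edge lies on some cycle, so there are no bridges.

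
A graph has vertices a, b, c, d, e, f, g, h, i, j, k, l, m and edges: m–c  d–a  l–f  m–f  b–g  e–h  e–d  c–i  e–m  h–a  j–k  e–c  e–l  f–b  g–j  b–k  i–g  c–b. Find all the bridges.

The edges on the cycle e-h-a-d-e are not bridges since each lies on that cycle.
Every edge lies on some cycle, so there are no bridges.

none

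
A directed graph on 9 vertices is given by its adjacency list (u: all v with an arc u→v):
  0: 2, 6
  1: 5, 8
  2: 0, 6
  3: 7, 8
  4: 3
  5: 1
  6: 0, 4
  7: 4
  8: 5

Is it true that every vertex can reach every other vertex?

There is no directed path from 1 to 6, so the graph is not strongly connected.

No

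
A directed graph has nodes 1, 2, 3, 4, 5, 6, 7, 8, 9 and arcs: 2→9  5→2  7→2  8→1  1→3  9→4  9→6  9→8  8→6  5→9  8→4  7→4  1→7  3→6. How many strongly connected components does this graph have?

5

{1, 2, 7, 8, 9} are all mutually reachable — one SCC of size 5.
{6} is an SCC by itself.
{4} is an SCC by itself.
{5} is an SCC by itself.
{3} is an SCC by itself.
That gives 5 strongly connected components.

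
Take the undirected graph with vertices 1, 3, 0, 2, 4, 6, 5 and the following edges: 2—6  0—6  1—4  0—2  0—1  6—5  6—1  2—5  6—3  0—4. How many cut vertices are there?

Removing 6 increases the component count from 1 to 2, so 6 is a cut vertex.
By contrast removing 5 leaves 1 component; it is not a cut vertex. No other vertex is a cut vertex either.

1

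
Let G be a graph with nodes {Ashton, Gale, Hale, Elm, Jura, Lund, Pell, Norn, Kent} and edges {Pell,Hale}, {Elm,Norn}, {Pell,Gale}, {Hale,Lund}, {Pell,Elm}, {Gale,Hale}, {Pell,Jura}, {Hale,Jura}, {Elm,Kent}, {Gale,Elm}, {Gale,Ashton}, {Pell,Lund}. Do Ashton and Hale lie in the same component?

From Ashton we can reach Elm, Gale, Hale, Jura, Kent, Lund, Norn, Pell, Ashton, which includes Hale.

Yes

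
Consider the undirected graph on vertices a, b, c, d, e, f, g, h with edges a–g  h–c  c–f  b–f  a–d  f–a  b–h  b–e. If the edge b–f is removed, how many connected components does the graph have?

b and f are still connected via b-h-c-f, so the component count stays at 1.

1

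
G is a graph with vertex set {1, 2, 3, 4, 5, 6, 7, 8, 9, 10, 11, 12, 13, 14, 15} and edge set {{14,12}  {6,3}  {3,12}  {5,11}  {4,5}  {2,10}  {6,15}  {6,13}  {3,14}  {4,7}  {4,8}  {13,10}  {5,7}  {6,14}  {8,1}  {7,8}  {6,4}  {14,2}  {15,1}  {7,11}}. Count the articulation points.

Removing 6 increases the component count from 2 to 3, so 6 is a cut vertex.
By contrast removing 3 leaves 2 components; it is not a cut vertex. No other vertex is a cut vertex either.

1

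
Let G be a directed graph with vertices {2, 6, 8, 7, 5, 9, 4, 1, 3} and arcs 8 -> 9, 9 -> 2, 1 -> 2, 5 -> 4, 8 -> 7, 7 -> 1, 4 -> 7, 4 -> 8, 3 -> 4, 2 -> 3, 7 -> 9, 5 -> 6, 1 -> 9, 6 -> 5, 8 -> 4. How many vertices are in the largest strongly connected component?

7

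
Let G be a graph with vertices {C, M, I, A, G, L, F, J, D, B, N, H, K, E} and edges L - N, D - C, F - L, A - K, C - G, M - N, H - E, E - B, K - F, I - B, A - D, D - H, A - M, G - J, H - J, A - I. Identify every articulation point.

Removing A increases the component count from 1 to 2, so A is a cut vertex.
By contrast removing C leaves 1 component; it is not a cut vertex. No other vertex is a cut vertex either.

A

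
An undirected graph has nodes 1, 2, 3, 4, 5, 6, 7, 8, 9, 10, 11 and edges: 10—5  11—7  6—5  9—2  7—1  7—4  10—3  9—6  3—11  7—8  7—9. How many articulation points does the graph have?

Removing 7 increases the component count from 1 to 4, so 7 is a cut vertex.
Removing 9 increases the component count from 1 to 2, so 9 is a cut vertex.
By contrast removing 1 leaves 1 component; it is not a cut vertex. No other vertex is a cut vertex either.

2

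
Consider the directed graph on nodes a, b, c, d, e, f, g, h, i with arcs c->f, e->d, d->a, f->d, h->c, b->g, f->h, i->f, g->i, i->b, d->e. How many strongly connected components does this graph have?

4

{c, f, h} are all mutually reachable — one SCC of size 3.
{b, g, i} are all mutually reachable — one SCC of size 3.
{d, e} are all mutually reachable — one SCC of size 2.
{a} is an SCC by itself.
That gives 4 strongly connected components.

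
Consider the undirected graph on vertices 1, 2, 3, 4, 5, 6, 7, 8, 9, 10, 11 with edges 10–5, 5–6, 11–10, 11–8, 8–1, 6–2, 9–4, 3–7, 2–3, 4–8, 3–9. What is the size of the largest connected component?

11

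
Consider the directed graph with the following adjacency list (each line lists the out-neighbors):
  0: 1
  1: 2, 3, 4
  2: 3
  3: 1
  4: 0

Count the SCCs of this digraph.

{0, 1, 2, 3, 4} are all mutually reachable — one SCC of size 5.
That gives 1 strongly connected component.

1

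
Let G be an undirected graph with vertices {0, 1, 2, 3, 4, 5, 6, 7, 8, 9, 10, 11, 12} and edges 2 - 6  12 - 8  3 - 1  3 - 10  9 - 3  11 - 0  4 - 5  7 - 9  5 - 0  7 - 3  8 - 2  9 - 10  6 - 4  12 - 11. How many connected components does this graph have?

2

Starting from 1 we can reach 1, 3, 7, 9, 10. That is one component of size 5.
Starting from 0 we can reach 0, 2, 4, 5, 6, 8, 11, 12. That is one component of size 8.
Total: 2 components.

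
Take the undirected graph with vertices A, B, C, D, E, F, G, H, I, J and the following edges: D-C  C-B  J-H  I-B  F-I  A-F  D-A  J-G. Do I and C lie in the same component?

From I we can reach A, B, C, D, F, I, which includes C.

Yes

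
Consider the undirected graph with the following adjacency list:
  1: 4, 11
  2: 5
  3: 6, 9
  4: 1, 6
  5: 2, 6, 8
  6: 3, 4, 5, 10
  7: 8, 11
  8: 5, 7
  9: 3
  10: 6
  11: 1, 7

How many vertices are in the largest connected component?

Starting from 1 we can reach 1, 2, 3, 4, 5, 6, 7, 8, 9, 10, 11. That is one component of size 11.
The largest has 11 vertices.

11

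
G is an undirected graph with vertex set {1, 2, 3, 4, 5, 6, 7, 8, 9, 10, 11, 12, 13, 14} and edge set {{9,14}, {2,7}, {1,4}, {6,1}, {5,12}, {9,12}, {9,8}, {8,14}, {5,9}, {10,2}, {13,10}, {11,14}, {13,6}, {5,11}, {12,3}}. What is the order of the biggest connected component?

Starting from 3 we can reach 3, 5, 8, 9, 11, 12, 14. That is one component of size 7.
Starting from 1 we can reach 1, 2, 4, 6, 7, 10, 13. That is one component of size 7.
The largest has 7 vertices.

7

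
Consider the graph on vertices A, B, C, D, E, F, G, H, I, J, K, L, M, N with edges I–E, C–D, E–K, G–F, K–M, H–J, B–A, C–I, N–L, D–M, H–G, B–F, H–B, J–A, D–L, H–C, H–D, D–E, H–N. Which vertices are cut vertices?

H

Removing H increases the component count from 1 to 2, so H is a cut vertex.
By contrast removing K leaves 1 component; it is not a cut vertex. No other vertex is a cut vertex either.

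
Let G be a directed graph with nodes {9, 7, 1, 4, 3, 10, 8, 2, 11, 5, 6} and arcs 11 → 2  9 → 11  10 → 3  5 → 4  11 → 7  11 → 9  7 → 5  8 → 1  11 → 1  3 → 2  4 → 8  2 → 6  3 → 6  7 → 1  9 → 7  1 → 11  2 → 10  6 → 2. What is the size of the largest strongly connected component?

{1, 4, 5, 7, 8, 9, 11} are all mutually reachable — one SCC of size 7.
{2, 3, 6, 10} are all mutually reachable — one SCC of size 4.
The largest has 7 vertices.

7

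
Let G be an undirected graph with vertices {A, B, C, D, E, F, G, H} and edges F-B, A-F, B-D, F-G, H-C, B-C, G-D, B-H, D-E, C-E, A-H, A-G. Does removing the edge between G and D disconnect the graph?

No

After removing G-D, the path G-F-B-D still connects them, so the edge is not a bridge.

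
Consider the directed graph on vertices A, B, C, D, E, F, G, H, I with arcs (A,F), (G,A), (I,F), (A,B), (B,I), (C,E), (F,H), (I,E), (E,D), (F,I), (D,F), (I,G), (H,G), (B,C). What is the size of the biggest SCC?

9

{A, B, C, D, E, F, G, H, I} are all mutually reachable — one SCC of size 9.
The largest has 9 vertices.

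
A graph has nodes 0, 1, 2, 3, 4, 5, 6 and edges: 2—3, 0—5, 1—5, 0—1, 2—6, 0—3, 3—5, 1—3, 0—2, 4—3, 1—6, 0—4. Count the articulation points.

0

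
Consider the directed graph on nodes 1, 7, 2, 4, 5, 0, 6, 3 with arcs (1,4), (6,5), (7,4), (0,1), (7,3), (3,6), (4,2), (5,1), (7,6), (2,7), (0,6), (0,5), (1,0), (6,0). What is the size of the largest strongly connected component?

{0, 1, 2, 3, 4, 5, 6, 7} are all mutually reachable — one SCC of size 8.
The largest has 8 vertices.

8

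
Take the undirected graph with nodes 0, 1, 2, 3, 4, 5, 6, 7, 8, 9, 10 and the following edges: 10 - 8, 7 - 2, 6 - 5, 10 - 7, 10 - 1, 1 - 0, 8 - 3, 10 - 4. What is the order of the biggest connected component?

8

9 is isolated — a component by itself.
Starting from 5 we can reach 5, 6. That is one component of size 2.
Starting from 0 we can reach 0, 1, 2, 3, 4, 7, 8, 10. That is one component of size 8.
The largest has 8 vertices.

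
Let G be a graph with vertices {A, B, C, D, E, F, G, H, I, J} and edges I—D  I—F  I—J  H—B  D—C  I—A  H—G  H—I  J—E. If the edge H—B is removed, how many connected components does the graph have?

2

Before removal there is 1 component.
H—B is a bridge — removing it separates H's side from B's side.
After removal: 2 components.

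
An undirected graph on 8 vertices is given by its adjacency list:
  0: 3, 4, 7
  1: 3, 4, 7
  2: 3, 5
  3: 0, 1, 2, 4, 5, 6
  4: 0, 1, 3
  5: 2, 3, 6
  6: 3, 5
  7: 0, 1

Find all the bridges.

The edges on the cycle 3-0-7-1-3 are not bridges since each lies on that cycle.
Every edge lies on some cycle, so there are no bridges.

none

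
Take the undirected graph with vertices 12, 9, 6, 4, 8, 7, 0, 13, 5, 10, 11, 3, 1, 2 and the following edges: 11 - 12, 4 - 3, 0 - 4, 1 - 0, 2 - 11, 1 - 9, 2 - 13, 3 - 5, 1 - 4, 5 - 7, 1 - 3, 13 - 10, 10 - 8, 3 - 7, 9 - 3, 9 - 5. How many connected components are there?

3

6 is isolated — a component by itself.
Starting from 2 we can reach 2, 8, 10, 11, 12, 13. That is one component of size 6.
Starting from 0 we can reach 0, 1, 3, 4, 5, 7, 9. That is one component of size 7.
Total: 3 components.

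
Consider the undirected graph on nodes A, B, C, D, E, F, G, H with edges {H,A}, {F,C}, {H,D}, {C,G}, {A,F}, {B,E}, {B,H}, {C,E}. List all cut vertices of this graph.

Removing C increases the component count from 1 to 2, so C is a cut vertex.
Removing H increases the component count from 1 to 2, so H is a cut vertex.
By contrast removing G leaves 1 component; it is not a cut vertex. No other vertex is a cut vertex either.

C, H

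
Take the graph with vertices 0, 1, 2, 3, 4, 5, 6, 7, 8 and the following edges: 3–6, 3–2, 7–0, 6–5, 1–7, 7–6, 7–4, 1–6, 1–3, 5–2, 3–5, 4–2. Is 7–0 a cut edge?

Removing 7–0 leaves no path between 7 and 0: the component count goes from 2 to 3. So it is a bridge.

Yes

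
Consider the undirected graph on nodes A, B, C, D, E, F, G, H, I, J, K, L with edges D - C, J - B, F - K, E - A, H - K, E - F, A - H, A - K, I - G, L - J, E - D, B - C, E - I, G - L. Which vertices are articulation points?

Removing E increases the component count from 1 to 2, so E is a cut vertex.
By contrast removing B leaves 1 component; it is not a cut vertex. No other vertex is a cut vertex either.

E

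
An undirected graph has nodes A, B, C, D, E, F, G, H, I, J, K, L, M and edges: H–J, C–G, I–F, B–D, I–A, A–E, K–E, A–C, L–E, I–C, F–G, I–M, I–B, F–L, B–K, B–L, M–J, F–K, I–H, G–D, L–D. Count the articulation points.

Removing I increases the component count from 1 to 2, so I is a cut vertex.
By contrast removing G leaves 1 component; it is not a cut vertex. No other vertex is a cut vertex either.

1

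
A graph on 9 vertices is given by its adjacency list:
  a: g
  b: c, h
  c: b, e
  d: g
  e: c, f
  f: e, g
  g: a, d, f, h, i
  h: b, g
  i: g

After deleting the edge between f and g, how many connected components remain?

f and g are still connected via f-e-c-b-h-g, so the component count stays at 1.

1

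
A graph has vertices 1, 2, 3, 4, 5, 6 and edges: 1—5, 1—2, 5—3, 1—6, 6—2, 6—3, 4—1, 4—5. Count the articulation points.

Removing 5, for instance, still leaves 1 component. No single vertex removal increases the component count — the graph has no articulation points.

0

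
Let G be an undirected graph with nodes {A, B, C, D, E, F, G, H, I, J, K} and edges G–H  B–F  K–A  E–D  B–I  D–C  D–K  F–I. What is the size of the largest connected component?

5

J is isolated — a component by itself.
Starting from G we can reach G, H. That is one component of size 2.
Starting from B we can reach B, F, I. That is one component of size 3.
Starting from A we can reach A, C, D, E, K. That is one component of size 5.
The largest has 5 vertices.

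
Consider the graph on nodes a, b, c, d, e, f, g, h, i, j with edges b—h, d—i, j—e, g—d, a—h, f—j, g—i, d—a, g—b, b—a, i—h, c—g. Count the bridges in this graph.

3

The edges on the cycle d-i-h-a-d are not bridges since each lies on that cycle.
But removing j—e disconnects j from e; removing g—c disconnects g from c; removing j—f disconnects j from f — these are bridges.
That makes 3 bridges.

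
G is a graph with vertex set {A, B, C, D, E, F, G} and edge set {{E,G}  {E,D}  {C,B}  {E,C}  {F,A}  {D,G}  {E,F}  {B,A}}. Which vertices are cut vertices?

E

Removing E increases the component count from 1 to 2, so E is a cut vertex.
By contrast removing C leaves 1 component; it is not a cut vertex. No other vertex is a cut vertex either.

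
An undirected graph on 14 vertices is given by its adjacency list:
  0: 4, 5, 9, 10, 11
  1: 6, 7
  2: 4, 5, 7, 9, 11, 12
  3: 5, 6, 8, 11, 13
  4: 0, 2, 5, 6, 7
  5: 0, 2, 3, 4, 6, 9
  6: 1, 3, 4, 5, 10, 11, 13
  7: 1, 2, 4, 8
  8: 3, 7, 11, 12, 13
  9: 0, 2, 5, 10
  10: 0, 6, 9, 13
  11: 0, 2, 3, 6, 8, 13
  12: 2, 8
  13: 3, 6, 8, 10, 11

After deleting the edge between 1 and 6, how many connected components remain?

1

1 and 6 are still connected via 1-7-4-6, so the component count stays at 1.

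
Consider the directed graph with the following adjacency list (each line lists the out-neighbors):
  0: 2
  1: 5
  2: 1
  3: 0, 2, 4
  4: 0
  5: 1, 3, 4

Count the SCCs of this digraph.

{0, 1, 2, 3, 4, 5} are all mutually reachable — one SCC of size 6.
That gives 1 strongly connected component.

1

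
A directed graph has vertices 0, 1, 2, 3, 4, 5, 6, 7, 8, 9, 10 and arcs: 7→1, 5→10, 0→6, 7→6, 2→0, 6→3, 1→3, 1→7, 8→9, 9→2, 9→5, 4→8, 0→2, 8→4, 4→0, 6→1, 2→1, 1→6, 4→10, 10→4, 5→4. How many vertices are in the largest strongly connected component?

{4, 5, 8, 9, 10} are all mutually reachable — one SCC of size 5.
{1, 6, 7} are all mutually reachable — one SCC of size 3.
{0, 2} are all mutually reachable — one SCC of size 2.
{3} is an SCC by itself.
The largest has 5 vertices.

5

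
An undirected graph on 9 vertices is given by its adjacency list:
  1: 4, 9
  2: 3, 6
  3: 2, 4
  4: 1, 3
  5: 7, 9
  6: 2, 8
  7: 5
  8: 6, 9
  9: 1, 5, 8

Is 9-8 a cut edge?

No

After removing 9-8, the path 9-1-4-3-2-6-8 still connects them, so the edge is not a bridge.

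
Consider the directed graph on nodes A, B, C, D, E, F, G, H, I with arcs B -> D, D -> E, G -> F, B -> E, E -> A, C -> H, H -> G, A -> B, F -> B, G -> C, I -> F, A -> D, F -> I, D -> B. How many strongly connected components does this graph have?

3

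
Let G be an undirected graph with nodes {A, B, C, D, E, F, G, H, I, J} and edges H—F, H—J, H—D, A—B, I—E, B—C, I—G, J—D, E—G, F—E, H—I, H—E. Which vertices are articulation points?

Removing B increases the component count from 2 to 3, so B is a cut vertex.
Removing H increases the component count from 2 to 3, so H is a cut vertex.
By contrast removing I leaves 2 components; it is not a cut vertex. No other vertex is a cut vertex either.

B, H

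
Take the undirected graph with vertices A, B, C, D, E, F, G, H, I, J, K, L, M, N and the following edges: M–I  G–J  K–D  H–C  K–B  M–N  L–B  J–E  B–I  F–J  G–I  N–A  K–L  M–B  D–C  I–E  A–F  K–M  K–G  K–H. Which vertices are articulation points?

Removing K increases the component count from 1 to 2, so K is a cut vertex.
By contrast removing I leaves 1 component; it is not a cut vertex. No other vertex is a cut vertex either.

K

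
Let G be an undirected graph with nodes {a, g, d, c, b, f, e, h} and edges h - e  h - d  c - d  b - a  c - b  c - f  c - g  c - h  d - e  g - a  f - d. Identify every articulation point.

c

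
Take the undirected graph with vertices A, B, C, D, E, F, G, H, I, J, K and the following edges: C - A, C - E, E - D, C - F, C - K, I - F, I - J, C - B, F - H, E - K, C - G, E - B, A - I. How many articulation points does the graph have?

Removing C increases the component count from 1 to 3, so C is a cut vertex.
Removing E increases the component count from 1 to 2, so E is a cut vertex.
Removing F increases the component count from 1 to 2, so F is a cut vertex.
Likewise I is a cut vertex.
By contrast removing H leaves 1 component; it is not a cut vertex. No other vertex is a cut vertex either.

4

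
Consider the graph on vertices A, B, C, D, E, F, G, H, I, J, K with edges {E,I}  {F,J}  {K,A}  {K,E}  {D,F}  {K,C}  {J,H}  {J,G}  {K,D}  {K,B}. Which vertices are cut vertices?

D, E, F, J, K

Removing D increases the component count from 1 to 2, so D is a cut vertex.
Removing E increases the component count from 1 to 2, so E is a cut vertex.
Removing F increases the component count from 1 to 2, so F is a cut vertex.
Likewise J, K are cut vertices.
By contrast removing A leaves 1 component; it is not a cut vertex. No other vertex is a cut vertex either.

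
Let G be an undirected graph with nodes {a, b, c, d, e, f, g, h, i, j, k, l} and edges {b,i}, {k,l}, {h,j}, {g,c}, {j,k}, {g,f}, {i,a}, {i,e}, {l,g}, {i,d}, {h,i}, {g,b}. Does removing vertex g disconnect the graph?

Deleting g raises the number of components from 1 to 3, so g is a cut vertex.

Yes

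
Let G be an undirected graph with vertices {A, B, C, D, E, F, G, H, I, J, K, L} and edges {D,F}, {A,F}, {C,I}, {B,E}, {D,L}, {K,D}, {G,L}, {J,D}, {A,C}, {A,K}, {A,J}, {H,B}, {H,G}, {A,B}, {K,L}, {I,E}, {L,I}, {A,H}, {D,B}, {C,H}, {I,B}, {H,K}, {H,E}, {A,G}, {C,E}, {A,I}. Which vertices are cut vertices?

none

Removing K, for instance, still leaves 1 component. No single vertex removal increases the component count — the graph has no articulation points.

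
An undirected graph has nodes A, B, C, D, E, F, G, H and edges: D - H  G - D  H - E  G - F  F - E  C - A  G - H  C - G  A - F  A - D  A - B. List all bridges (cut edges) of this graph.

A-B

The edges on the cycle C-A-F-E-H-D-G-C are not bridges since each lies on that cycle.
But removing A - B disconnects A from B — this is a bridge.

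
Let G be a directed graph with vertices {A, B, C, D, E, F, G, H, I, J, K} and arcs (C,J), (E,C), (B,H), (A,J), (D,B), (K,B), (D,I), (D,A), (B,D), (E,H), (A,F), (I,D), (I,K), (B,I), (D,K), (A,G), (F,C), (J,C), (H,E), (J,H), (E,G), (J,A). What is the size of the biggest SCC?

{A, C, E, F, H, J} are all mutually reachable — one SCC of size 6.
{B, D, I, K} are all mutually reachable — one SCC of size 4.
{G} is an SCC by itself.
The largest has 6 vertices.

6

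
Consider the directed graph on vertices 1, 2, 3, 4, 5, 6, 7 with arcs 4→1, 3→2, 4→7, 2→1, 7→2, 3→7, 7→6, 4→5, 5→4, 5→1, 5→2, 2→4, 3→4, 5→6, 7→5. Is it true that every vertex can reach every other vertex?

There is no directed path from 2 to 3, so the graph is not strongly connected.

No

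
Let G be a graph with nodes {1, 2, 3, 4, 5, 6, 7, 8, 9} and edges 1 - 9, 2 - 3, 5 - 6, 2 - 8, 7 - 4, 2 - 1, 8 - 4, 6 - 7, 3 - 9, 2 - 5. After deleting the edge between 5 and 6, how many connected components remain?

1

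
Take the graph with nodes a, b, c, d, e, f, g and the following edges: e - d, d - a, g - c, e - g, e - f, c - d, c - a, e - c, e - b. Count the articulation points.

Removing e increases the component count from 1 to 3, so e is a cut vertex.
By contrast removing g leaves 1 component; it is not a cut vertex. No other vertex is a cut vertex either.

1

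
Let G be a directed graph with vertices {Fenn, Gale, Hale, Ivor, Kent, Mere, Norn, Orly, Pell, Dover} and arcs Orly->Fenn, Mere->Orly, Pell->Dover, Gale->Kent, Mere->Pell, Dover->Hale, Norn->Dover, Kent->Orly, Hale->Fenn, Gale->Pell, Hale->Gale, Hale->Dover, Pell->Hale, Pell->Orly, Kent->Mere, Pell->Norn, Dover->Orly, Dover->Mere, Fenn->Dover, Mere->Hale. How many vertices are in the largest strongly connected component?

9

{Fenn, Gale, Hale, Kent, Mere, Norn, Orly, Pell, Dover} are all mutually reachable — one SCC of size 9.
{Ivor} is an SCC by itself.
The largest has 9 vertices.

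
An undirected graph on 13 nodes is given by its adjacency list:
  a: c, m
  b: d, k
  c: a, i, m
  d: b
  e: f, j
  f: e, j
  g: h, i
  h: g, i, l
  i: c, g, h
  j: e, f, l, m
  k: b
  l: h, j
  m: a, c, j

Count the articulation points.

2

Removing b increases the component count from 2 to 3, so b is a cut vertex.
Removing j increases the component count from 2 to 3, so j is a cut vertex.
By contrast removing h leaves 2 components; it is not a cut vertex. No other vertex is a cut vertex either.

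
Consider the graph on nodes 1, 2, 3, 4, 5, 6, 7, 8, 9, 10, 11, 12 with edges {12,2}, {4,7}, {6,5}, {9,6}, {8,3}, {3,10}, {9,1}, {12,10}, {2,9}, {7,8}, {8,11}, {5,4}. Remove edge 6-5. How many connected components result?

6 and 5 are still connected via 6-9-2-12-10-3-8-7-4-5, so the component count stays at 1.

1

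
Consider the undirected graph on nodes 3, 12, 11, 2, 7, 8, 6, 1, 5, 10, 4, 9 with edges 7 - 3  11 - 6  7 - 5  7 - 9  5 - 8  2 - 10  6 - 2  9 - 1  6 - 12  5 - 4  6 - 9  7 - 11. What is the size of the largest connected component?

12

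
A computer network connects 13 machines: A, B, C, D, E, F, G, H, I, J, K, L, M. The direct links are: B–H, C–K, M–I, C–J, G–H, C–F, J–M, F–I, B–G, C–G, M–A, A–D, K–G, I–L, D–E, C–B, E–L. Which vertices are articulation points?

Removing C increases the component count from 1 to 2, so C is a cut vertex.
By contrast removing G leaves 1 component; it is not a cut vertex. No other vertex is a cut vertex either.

C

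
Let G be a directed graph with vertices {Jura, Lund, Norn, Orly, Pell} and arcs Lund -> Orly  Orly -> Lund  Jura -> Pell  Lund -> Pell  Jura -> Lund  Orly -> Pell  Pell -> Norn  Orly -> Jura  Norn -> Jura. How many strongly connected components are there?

1

{Jura, Lund, Norn, Orly, Pell} are all mutually reachable — one SCC of size 5.
That gives 1 strongly connected component.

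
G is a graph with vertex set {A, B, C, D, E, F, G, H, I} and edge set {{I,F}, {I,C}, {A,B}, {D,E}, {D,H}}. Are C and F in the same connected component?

Yes

From C we can reach C, F, I, which includes F.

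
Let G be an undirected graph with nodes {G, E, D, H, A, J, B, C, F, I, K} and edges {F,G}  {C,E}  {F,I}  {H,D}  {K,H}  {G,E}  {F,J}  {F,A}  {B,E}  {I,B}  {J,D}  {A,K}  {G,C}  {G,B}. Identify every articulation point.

F

Removing F increases the component count from 1 to 2, so F is a cut vertex.
By contrast removing H leaves 1 component; it is not a cut vertex. No other vertex is a cut vertex either.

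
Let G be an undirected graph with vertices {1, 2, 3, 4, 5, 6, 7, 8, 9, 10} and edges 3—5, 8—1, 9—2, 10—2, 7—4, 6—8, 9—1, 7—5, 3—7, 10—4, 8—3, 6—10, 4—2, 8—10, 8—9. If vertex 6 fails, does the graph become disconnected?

Deleting 6 leaves 1 component (was 1) (its neighbors 8, 10 remain connected to each other), so 6 is not a cut vertex.

No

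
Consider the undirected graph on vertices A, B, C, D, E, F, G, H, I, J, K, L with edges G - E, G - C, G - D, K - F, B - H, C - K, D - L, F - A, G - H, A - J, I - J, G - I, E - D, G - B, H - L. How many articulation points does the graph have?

1

Removing G increases the component count from 1 to 2, so G is a cut vertex.
By contrast removing C leaves 1 component; it is not a cut vertex. No other vertex is a cut vertex either.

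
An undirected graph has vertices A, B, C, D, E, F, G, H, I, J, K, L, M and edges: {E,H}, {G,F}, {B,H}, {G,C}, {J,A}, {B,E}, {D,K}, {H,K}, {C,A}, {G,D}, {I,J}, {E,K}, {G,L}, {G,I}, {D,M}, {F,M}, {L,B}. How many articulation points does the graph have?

1

Removing G increases the component count from 1 to 2, so G is a cut vertex.
By contrast removing H leaves 1 component; it is not a cut vertex. No other vertex is a cut vertex either.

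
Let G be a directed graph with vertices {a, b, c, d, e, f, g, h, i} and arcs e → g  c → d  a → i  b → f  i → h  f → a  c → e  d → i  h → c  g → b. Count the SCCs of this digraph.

{a, b, c, d, e, f, g, h, i} are all mutually reachable — one SCC of size 9.
That gives 1 strongly connected component.

1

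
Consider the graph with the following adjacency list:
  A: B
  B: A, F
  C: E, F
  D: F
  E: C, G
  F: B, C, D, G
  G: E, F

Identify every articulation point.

B, F

Removing B increases the component count from 1 to 2, so B is a cut vertex.
Removing F increases the component count from 1 to 3, so F is a cut vertex.
By contrast removing C leaves 1 component; it is not a cut vertex. No other vertex is a cut vertex either.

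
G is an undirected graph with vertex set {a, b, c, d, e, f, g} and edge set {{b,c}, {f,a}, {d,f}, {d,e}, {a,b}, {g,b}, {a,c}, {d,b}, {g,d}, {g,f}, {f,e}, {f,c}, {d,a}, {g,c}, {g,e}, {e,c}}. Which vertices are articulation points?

none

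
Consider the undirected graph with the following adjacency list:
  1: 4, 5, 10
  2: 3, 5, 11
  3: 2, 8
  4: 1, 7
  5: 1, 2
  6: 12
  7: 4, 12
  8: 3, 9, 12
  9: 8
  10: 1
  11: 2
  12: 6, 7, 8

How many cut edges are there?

The edges on the cycle 2-5-1-4-7-12-8-3-2 are not bridges since each lies on that cycle.
But removing 6-12 disconnects 6 from 12; removing 10-1 disconnects 10 from 1; removing 8-9 disconnects 8 from 9; removing 2-11 disconnects 2 from 11 — these are bridges.
That makes 4 bridges.

4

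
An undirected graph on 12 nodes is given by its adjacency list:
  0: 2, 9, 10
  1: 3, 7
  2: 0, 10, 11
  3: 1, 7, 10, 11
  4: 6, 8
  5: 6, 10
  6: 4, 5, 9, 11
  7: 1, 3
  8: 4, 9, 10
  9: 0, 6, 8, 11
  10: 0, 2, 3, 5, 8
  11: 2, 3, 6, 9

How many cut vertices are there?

1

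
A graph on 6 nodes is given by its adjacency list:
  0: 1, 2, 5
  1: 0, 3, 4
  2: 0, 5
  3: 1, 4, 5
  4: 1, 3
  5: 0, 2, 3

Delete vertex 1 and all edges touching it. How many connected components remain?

With 1 gone, the remaining components are: {0, 2, 3, 4, 5}.
That is 1 component.

1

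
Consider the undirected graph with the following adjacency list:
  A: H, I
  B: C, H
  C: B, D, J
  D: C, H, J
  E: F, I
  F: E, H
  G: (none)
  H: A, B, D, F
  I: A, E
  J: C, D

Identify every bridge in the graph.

The edges on the cycle H-F-E-I-A-H are not bridges since each lies on that cycle.
Every edge lies on some cycle, so there are no bridges.

none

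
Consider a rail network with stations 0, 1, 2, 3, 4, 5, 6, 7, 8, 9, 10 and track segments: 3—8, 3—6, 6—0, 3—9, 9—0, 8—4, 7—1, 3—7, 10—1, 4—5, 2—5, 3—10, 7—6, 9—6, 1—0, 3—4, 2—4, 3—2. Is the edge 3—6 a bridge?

No

After removing 3—6, the path 3-7-6 still connects them, so the edge is not a bridge.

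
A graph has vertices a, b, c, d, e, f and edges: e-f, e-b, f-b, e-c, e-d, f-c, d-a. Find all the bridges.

The edges on the cycle e-f-c-e are not bridges since each lies on that cycle.
But removing e-d disconnects e from d; removing a-d disconnects a from d — these are bridges.

a-d, d-e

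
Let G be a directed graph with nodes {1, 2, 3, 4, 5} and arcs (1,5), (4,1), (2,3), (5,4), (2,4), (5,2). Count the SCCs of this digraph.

2

{1, 2, 4, 5} are all mutually reachable — one SCC of size 4.
{3} is an SCC by itself.
That gives 2 strongly connected components.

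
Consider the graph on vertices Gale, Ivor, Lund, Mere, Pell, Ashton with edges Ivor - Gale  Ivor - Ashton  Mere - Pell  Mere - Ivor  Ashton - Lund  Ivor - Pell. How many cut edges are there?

The edges on the cycle Mere-Ivor-Pell-Mere are not bridges since each lies on that cycle.
But removing Ashton - Lund disconnects Ashton from Lund; removing Ivor - Ashton disconnects Ivor from Ashton; removing Ivor - Gale disconnects Ivor from Gale — these are bridges.
That makes 3 bridges.

3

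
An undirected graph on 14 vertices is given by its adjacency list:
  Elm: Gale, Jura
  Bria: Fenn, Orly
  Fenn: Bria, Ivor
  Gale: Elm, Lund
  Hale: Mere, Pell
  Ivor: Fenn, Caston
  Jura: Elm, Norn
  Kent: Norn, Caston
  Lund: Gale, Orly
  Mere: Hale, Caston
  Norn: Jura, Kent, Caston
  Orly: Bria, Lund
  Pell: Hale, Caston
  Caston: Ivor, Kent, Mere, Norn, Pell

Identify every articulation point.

Removing Caston increases the component count from 1 to 2, so Caston is a cut vertex.
By contrast removing Ivor leaves 1 component; it is not a cut vertex. No other vertex is a cut vertex either.

Caston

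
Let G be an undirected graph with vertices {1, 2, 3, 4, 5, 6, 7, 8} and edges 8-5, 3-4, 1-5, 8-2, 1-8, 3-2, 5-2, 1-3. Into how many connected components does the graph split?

3

6 is isolated — a component by itself.
7 is isolated — a component by itself.
Starting from 1 we can reach 1, 2, 3, 4, 5, 8. That is one component of size 6.
Total: 3 components.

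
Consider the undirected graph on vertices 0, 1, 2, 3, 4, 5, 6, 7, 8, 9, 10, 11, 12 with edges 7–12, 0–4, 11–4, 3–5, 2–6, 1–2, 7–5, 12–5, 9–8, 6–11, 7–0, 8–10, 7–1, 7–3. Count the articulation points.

2

Removing 7 increases the component count from 2 to 3, so 7 is a cut vertex.
Removing 8 increases the component count from 2 to 3, so 8 is a cut vertex.
By contrast removing 9 leaves 2 components; it is not a cut vertex. No other vertex is a cut vertex either.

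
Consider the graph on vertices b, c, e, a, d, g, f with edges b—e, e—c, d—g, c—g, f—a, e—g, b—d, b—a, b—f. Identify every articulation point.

b

Removing b increases the component count from 1 to 2, so b is a cut vertex.
By contrast removing e leaves 1 component; it is not a cut vertex. No other vertex is a cut vertex either.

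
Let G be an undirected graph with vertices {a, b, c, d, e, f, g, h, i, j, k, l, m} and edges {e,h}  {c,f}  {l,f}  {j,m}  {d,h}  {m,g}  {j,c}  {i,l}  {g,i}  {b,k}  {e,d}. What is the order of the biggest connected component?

7

a is isolated — a component by itself.
Starting from b we can reach b, k. That is one component of size 2.
Starting from d we can reach d, e, h. That is one component of size 3.
Starting from c we can reach c, f, g, i, j, l, m. That is one component of size 7.
The largest has 7 vertices.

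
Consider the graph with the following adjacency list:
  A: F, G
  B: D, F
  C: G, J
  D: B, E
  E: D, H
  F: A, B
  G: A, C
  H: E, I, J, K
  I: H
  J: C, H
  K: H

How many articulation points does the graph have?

Removing H increases the component count from 1 to 3, so H is a cut vertex.
By contrast removing A leaves 1 component; it is not a cut vertex. No other vertex is a cut vertex either.

1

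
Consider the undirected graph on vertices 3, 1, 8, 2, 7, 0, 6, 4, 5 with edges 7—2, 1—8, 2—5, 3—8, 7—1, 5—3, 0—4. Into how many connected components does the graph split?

6 is isolated — a component by itself.
Starting from 0 we can reach 0, 4. That is one component of size 2.
Starting from 1 we can reach 1, 2, 3, 5, 7, 8. That is one component of size 6.
Total: 3 components.

3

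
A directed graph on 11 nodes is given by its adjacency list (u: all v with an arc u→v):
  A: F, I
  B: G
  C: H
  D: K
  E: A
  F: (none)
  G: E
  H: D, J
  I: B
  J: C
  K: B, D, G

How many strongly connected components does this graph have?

4

{A, B, E, G, I} are all mutually reachable — one SCC of size 5.
{C, H, J} are all mutually reachable — one SCC of size 3.
{D, K} are all mutually reachable — one SCC of size 2.
{F} is an SCC by itself.
That gives 4 strongly connected components.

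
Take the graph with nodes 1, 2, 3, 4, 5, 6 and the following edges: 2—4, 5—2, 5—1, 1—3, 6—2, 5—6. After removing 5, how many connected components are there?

With 5 gone, the remaining components are: {1, 3}; {2, 4, 6}.
That is 2 components.

2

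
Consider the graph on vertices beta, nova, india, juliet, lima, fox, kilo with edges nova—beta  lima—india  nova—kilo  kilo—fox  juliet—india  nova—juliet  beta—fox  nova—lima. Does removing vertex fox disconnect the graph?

No

Deleting fox leaves 1 component (was 1) (its neighbors beta, kilo remain connected to each other), so fox is not a cut vertex.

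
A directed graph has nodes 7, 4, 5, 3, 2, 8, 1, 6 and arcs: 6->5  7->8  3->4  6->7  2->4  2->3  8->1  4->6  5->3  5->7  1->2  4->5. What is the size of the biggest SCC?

{1, 2, 3, 4, 5, 6, 7, 8} are all mutually reachable — one SCC of size 8.
The largest has 8 vertices.

8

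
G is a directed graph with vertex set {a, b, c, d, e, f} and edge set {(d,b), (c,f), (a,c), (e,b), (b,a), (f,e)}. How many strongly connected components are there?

{a, b, c, e, f} are all mutually reachable — one SCC of size 5.
{d} is an SCC by itself.
That gives 2 strongly connected components.

2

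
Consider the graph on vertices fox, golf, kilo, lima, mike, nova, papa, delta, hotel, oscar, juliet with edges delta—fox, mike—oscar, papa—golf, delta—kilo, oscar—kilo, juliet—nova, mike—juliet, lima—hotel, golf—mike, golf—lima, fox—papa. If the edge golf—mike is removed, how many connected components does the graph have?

1

golf and mike are still connected via golf-papa-fox-delta-kilo-oscar-mike, so the component count stays at 1.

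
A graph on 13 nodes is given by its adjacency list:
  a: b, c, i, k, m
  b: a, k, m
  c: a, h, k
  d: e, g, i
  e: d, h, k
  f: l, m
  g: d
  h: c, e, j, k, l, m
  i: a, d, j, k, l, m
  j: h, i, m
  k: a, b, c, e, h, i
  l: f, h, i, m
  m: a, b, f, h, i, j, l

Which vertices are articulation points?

d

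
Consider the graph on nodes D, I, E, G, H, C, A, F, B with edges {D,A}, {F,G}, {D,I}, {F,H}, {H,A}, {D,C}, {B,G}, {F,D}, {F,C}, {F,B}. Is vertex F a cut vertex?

Deleting F raises the number of components from 2 to 3, so F is a cut vertex.

Yes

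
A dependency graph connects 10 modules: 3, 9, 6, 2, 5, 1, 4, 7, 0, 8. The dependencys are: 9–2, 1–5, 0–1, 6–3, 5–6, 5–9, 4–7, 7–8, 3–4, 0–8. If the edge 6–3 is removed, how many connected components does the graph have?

6 and 3 are still connected via 6-5-1-0-8-7-4-3, so the component count stays at 1.

1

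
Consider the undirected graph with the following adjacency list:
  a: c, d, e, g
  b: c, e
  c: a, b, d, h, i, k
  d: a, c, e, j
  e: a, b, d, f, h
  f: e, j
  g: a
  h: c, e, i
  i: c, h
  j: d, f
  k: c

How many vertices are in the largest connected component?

11

Starting from a we can reach a, b, c, d, e, f, g, h, i, j, k. That is one component of size 11.
The largest has 11 vertices.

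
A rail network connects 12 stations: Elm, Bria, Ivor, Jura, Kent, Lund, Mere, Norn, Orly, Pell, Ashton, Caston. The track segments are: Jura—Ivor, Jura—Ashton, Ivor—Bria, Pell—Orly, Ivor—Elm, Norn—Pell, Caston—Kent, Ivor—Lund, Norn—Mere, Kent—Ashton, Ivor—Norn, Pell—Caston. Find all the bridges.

Bria-Ivor, Elm-Ivor, Ivor-Lund, Mere-Norn, Orly-Pell

The edges on the cycle Jura-Ivor-Norn-Pell-Caston-Kent-Ashton-Jura are not bridges since each lies on that cycle.
But removing Ivor—Elm disconnects Ivor from Elm; removing Ivor—Bria disconnects Ivor from Bria; removing Orly—Pell disconnects Orly from Pell; removing Lund—Ivor disconnects Lund from Ivor — these are bridges.
In total 5 edges are bridges.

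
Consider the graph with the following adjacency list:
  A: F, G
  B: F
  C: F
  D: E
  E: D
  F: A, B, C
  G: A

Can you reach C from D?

No

The component containing D is {D, E}, and C is not in it.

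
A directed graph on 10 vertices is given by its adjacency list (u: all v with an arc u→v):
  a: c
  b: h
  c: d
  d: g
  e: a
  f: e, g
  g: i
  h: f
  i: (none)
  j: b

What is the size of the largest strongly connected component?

1

{e} is an SCC by itself.
{c} is an SCC by itself.
{a} is an SCC by itself.
{b} is an SCC by itself.
{d} is an SCC by itself.
(and 5 more singleton SCCs)
The largest has 1 vertex.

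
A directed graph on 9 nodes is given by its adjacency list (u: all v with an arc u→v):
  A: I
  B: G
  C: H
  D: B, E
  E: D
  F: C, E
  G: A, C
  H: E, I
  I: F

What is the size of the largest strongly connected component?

9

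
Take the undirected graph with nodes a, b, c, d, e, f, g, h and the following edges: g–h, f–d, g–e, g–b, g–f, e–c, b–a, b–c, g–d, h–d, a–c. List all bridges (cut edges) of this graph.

The edges on the cycle b-a-c-b are not bridges since each lies on that cycle.
Every edge lies on some cycle, so there are no bridges.

none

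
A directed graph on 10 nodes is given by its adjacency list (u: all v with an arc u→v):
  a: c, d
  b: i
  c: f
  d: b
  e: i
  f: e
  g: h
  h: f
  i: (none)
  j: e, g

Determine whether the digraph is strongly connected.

No

There is no directed path from a to h, so the graph is not strongly connected.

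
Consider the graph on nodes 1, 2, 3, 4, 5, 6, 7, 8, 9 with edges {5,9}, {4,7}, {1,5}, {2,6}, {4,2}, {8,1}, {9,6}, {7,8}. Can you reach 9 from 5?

From 5 we can reach 1, 2, 4, 5, 6, 7, 8, 9, which includes 9.

Yes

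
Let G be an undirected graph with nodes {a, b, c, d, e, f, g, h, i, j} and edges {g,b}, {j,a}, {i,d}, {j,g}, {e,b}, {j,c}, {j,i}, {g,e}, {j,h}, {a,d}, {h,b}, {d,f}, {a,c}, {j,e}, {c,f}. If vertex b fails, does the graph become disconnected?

No

Deleting b leaves 1 component (was 1) (its neighbors e, g, h remain connected to each other), so b is not a cut vertex.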